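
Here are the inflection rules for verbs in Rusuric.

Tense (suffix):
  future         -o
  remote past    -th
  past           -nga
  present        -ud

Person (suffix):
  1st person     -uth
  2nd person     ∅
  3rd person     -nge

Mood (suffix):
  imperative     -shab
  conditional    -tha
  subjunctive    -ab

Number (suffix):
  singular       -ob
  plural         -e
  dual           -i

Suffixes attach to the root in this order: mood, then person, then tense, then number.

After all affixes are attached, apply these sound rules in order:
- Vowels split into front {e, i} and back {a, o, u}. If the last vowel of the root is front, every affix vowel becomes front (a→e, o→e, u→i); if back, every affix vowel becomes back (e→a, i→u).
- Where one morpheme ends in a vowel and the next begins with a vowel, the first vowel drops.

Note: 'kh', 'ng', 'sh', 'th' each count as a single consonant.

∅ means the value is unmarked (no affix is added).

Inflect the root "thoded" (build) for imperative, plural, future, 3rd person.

Attach mood imperative -shab → thodedshab.
Attach person 3rd person -nge → thodedshabnge.
Attach tense future -o → thodedshabngeo.
Attach number plural -e → thodedshabngeoe.
Apply vowel harmony: thodedshabngeoe → thodedshebngeee.
Apply vowel deletion: thodedshebngeee → thodedshebnge.

thodedshebnge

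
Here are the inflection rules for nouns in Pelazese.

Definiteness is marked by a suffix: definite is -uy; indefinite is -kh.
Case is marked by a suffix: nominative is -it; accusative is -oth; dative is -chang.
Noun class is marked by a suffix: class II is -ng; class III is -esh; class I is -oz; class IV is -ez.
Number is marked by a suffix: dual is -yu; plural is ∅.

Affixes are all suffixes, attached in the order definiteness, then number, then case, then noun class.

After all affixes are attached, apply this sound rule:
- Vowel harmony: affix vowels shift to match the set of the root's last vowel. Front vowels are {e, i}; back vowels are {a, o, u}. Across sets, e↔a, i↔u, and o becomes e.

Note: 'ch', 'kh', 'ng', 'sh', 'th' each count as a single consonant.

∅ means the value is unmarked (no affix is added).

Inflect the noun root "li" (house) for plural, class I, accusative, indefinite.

Attach definiteness indefinite -kh → likh.
number = plural: zero marking, form stays likh.
Attach case accusative -oth → likhoth.
Attach noun class class I -oz → likhothoz.
Apply vowel harmony: likhothoz → likhethez.

likhethez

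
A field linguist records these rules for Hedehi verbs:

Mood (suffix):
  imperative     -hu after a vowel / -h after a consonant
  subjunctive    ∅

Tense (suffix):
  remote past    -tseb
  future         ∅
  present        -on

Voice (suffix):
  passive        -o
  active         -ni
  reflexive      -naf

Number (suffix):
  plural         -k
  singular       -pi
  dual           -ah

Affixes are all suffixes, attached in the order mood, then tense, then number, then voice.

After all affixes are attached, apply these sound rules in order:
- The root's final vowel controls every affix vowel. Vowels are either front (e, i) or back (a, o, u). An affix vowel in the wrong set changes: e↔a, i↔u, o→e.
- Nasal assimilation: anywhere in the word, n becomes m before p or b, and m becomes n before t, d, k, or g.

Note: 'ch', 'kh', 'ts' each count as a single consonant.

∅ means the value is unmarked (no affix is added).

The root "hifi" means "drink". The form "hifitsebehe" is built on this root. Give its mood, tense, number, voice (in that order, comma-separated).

subjunctive, remote past, dual, passive

Segment: hifi-tseb-ah-o.
mood: ∅ → subjunctive.
tense: -tseb → remote past.
number: -ah → dual.
voice: -o → passive.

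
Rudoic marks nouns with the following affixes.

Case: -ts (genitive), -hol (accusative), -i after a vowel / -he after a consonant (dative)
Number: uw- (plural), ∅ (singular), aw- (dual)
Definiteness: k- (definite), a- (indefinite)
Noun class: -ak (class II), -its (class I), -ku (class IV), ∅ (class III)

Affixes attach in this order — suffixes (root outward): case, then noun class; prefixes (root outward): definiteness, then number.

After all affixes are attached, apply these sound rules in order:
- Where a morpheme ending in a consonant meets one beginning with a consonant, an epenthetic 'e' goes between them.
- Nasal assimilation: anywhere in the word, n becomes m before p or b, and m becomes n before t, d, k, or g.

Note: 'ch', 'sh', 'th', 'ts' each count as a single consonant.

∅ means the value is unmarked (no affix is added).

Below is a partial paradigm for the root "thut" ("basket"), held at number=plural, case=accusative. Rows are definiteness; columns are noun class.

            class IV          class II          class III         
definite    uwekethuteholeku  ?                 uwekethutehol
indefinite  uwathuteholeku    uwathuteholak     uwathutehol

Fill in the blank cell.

uwekethuteholak

Attach definiteness definite k- → kthut.
Attach number plural uw- → uwkthut.
Attach case accusative -hol → uwkthuthol.
Attach noun class class II -ak → uwkthutholak.
Apply epenthesis: uwkthutholak → uwekethuteholak.
Nasal assimilation: no change.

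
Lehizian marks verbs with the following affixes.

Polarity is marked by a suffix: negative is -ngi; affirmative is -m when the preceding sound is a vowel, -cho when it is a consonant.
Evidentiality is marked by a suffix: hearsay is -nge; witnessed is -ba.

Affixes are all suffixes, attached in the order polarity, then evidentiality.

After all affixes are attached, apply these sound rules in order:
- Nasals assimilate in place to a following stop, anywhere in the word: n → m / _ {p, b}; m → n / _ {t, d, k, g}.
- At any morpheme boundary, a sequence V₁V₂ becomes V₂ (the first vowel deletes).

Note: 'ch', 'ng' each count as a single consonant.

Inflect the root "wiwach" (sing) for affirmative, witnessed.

wiwachchoba

Attach polarity affirmative -cho (after consonant 'ch') → wiwachcho.
Attach evidentiality witnessed -ba → wiwachchoba.
Nasal assimilation: no change.
Vowel deletion: no change.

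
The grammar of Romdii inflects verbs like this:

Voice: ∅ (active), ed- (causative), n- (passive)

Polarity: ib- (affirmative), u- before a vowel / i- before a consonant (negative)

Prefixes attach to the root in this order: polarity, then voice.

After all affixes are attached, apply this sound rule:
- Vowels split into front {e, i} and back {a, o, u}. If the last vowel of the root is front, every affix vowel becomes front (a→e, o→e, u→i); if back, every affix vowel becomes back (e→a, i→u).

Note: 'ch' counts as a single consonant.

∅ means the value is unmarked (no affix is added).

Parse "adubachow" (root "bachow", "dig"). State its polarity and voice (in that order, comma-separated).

Segment: ed-i-bachow.
polarity: u/i- → negative.
voice: ed- → causative.

negative, causative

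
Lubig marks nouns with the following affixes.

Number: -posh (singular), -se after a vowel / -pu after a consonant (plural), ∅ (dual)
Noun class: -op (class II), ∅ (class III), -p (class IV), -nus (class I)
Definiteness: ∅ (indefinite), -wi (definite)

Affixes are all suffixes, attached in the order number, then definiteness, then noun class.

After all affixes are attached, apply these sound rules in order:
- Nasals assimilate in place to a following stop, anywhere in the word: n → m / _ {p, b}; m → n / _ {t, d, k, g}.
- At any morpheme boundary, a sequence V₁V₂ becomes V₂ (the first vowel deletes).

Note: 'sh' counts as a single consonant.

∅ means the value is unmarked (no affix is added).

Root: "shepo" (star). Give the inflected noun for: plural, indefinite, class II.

Attach number plural -se (after vowel 'o') → shepose.
definiteness = indefinite: zero marking, form stays shepose.
Attach noun class class II -op → sheposeop.
Nasal assimilation: no change.
Apply vowel deletion: sheposeop → sheposop.

sheposop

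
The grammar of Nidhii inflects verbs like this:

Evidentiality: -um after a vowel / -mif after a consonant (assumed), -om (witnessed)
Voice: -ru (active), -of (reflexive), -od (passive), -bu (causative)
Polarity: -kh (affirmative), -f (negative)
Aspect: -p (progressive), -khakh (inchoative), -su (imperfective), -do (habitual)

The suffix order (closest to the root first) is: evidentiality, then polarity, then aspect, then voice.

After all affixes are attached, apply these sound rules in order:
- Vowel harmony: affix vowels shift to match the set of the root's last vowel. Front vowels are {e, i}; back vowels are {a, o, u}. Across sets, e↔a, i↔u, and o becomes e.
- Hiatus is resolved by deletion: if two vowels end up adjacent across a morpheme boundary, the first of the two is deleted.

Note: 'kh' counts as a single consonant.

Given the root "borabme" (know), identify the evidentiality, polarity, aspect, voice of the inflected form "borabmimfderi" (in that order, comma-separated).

Segment: borabme-um-f-do-ru.
evidentiality: -um/mif → assumed.
polarity: -f → negative.
aspect: -do → habitual.
voice: -ru → active.

assumed, negative, habitual, active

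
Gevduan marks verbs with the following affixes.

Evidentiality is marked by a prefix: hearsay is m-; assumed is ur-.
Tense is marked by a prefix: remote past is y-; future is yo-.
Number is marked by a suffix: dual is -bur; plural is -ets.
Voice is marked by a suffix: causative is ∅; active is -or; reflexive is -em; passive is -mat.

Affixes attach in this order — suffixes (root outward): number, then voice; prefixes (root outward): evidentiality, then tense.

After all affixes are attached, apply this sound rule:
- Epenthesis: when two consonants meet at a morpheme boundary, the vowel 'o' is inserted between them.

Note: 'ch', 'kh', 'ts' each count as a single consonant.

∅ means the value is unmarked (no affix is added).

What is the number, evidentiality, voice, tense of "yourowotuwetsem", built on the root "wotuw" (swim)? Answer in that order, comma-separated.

plural, assumed, reflexive, future

Segment: yo-ur-wotuw-ets-em.
number: -ets → plural.
evidentiality: ur- → assumed.
voice: -em → reflexive.
tense: yo- → future.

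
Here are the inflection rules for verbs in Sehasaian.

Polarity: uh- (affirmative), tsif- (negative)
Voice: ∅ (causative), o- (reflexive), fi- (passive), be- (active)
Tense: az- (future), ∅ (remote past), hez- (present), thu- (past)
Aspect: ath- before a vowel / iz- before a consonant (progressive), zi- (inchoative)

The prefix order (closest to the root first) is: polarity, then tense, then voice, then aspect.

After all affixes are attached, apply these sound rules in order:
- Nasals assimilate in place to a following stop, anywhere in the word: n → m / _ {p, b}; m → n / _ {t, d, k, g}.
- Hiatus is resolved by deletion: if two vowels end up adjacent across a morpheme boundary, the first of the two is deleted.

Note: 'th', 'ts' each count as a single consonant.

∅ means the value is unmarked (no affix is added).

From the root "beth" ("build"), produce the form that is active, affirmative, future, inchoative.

Attach polarity affirmative uh- → uhbeth.
Attach tense future az- → azuhbeth.
Attach voice active be- → beazuhbeth.
Attach aspect inchoative zi- → zibeazuhbeth.
Nasal assimilation: no change.
Apply vowel deletion: zibeazuhbeth → zibazuhbeth.

zibazuhbeth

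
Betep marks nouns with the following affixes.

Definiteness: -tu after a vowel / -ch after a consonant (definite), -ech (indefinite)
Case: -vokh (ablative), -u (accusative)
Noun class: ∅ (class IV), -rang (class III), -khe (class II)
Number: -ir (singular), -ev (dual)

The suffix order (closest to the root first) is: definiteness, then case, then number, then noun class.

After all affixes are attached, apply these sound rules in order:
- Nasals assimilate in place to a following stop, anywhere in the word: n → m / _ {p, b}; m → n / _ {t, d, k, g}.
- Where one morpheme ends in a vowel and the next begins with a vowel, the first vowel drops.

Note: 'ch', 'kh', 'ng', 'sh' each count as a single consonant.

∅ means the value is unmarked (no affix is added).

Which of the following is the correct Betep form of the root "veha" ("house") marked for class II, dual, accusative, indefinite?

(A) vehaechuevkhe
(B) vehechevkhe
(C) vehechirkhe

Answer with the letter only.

Attach definiteness indefinite -ech → vehaech.
Attach case accusative -u → vehaechu.
Attach number dual -ev → vehaechuev.
Attach noun class class II -khe → vehaechuevkhe.
Nasal assimilation: no change.
Apply vowel deletion: vehaechuevkhe → vehechevkhe.
So the correct form is vehechevkhe, option (B).
(A) vehaechuevkhe is wrong: it fails to apply the sound rule(s).
(C) vehechirkhe is wrong: it uses singular instead of dual for number.

B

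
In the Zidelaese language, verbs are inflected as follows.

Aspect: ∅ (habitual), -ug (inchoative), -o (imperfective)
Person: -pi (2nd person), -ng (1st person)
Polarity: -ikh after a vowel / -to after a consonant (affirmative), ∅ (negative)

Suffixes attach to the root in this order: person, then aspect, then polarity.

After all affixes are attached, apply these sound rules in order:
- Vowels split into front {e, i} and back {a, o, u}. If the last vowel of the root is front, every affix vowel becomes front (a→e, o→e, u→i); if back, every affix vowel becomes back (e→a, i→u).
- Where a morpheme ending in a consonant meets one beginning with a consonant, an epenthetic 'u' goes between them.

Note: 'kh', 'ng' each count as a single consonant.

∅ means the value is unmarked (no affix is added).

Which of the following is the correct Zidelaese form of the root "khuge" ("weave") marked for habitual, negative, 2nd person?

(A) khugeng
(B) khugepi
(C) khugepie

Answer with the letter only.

B

Attach person 2nd person -pi → khugepi.
aspect = habitual: zero marking, form stays khugepi.
polarity = negative: zero marking, form stays khugepi.
Vowel harmony: no change.
Epenthesis: no change.
So the correct form is khugepi, option (B).
(C) khugepie is wrong: it uses imperfective instead of habitual for aspect.
(A) khugeng is wrong: it uses 1st person instead of 2nd person for person.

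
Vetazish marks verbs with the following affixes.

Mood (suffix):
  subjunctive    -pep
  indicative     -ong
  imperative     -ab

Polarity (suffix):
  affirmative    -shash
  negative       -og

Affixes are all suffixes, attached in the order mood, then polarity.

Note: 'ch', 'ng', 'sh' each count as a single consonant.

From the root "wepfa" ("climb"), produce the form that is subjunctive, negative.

Attach mood subjunctive -pep → wepfapep.
Attach polarity negative -og → wepfapepog.

wepfapepog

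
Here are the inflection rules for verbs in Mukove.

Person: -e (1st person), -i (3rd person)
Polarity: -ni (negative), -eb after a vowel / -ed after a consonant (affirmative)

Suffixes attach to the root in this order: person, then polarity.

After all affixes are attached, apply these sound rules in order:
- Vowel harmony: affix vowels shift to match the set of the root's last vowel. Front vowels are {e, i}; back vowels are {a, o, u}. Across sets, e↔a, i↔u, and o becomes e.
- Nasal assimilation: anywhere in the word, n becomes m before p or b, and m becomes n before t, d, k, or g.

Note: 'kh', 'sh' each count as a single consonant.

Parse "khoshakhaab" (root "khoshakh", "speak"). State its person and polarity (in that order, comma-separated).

1st person, affirmative

Segment: khoshakh-e-eb.
person: -e → 1st person.
polarity: -eb/ed → affirmative.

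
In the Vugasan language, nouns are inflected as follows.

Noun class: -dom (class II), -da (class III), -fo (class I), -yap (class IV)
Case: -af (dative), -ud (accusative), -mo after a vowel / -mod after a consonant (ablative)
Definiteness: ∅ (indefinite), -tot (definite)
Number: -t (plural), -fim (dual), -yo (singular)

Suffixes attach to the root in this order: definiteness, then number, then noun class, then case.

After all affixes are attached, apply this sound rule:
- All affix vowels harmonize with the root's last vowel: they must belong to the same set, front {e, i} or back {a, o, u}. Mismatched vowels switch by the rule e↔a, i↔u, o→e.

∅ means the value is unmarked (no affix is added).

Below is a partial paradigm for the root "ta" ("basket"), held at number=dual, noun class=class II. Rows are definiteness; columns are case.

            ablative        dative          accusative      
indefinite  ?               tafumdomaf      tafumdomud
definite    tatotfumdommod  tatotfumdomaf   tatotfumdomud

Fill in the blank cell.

tafumdommod

definiteness = indefinite: zero marking, form stays ta.
Attach number dual -fim → tafim.
Attach noun class class II -dom → tafimdom.
Attach case ablative -mod (after consonant 'm') → tafimdommod.
Apply vowel harmony: tafimdommod → tafumdommod.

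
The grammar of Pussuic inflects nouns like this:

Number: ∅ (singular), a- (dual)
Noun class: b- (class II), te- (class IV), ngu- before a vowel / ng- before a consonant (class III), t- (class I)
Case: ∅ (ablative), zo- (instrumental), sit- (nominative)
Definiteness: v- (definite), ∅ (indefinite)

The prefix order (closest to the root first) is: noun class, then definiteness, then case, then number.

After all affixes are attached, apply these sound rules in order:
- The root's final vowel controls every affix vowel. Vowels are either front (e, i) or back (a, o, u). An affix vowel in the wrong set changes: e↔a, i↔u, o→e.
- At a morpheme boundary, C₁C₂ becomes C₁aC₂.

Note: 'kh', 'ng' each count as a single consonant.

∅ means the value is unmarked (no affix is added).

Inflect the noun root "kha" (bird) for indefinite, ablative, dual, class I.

Attach noun class class I t- → tkha.
definiteness = indefinite: zero marking, form stays tkha.
case = ablative: zero marking, form stays tkha.
Attach number dual a- → atkha.
Vowel harmony: no change.
Apply epenthesis: atkha → atakha.

atakha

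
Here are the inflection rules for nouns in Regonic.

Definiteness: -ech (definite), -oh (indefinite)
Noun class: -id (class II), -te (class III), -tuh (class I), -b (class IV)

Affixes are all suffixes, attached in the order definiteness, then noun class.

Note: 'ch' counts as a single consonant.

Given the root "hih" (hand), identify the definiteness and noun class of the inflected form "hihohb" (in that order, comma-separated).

indefinite, class IV

Segment: hih-oh-b.
definiteness: -oh → indefinite.
noun class: -b → class IV.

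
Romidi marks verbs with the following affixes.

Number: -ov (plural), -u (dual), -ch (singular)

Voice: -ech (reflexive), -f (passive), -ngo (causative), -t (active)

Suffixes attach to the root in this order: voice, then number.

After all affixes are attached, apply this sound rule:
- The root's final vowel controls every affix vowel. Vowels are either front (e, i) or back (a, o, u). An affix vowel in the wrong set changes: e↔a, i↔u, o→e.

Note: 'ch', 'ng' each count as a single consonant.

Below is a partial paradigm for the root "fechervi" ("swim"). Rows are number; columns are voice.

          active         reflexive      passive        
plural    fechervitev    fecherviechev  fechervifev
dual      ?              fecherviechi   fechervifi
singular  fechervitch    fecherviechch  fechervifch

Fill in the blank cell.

Attach voice active -t → fechervit.
Attach number dual -u → fechervitu.
Apply vowel harmony: fechervitu → fecherviti.

fecherviti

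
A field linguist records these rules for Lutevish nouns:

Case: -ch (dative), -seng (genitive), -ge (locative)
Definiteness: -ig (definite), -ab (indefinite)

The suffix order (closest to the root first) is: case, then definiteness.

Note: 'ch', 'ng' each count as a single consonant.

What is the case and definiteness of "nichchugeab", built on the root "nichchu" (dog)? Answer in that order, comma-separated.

locative, indefinite

Segment: nichchu-ge-ab.
case: -ge → locative.
definiteness: -ab → indefinite.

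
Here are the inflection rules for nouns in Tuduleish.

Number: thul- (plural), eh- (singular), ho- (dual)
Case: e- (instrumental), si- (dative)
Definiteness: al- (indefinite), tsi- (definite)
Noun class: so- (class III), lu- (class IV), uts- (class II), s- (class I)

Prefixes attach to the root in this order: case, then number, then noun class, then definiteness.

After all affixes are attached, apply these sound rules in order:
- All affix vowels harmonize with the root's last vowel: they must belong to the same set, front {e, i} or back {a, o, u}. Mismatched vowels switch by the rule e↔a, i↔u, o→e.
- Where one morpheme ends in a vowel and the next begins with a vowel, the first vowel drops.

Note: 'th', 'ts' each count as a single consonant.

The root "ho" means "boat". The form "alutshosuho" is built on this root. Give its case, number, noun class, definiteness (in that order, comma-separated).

dative, dual, class II, indefinite

Segment: al-uts-ho-si-ho.
case: si- → dative.
number: ho- → dual.
noun class: uts- → class II.
definiteness: al- → indefinite.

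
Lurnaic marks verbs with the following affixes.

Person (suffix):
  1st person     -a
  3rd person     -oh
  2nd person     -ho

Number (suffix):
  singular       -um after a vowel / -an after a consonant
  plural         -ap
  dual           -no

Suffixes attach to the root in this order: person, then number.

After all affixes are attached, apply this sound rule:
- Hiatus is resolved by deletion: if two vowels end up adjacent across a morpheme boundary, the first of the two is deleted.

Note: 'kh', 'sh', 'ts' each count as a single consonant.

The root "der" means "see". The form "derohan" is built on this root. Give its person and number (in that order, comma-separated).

Segment: der-oh-an.
person: -oh → 3rd person.
number: -um/an → singular.

3rd person, singular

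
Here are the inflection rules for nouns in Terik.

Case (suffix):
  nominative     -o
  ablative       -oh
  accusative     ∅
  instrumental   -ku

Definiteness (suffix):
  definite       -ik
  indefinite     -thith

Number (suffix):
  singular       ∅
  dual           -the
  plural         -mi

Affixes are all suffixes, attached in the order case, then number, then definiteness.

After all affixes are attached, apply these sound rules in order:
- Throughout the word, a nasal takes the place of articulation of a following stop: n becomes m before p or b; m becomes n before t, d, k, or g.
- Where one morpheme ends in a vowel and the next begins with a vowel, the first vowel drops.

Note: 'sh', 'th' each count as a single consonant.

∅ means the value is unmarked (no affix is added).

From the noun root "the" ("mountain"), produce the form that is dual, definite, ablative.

thohthik

Attach case ablative -oh → theoh.
Attach number dual -the → theohthe.
Attach definiteness definite -ik → theohtheik.
Nasal assimilation: no change.
Apply vowel deletion: theohtheik → thohthik.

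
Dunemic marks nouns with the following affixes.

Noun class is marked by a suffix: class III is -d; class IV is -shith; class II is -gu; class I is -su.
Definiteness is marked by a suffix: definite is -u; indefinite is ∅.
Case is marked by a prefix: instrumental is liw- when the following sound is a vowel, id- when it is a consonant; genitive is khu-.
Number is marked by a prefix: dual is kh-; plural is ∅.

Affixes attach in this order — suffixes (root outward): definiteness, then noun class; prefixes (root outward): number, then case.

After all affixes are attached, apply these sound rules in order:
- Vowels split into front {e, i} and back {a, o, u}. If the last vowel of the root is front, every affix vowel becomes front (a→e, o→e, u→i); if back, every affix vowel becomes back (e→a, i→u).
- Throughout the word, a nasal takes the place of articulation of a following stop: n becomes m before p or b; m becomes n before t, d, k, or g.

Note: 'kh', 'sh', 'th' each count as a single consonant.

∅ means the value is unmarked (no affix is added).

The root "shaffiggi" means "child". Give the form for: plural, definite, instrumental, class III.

Attach definiteness definite -u → shaffiggiu.
number = plural: zero marking, form stays shaffiggiu.
Attach noun class class III -d → shaffiggiud.
Attach case instrumental id- (before consonant 'sh') → idshaffiggiud.
Apply vowel harmony: idshaffiggiud → idshaffiggiid.
Nasal assimilation: no change.

idshaffiggiid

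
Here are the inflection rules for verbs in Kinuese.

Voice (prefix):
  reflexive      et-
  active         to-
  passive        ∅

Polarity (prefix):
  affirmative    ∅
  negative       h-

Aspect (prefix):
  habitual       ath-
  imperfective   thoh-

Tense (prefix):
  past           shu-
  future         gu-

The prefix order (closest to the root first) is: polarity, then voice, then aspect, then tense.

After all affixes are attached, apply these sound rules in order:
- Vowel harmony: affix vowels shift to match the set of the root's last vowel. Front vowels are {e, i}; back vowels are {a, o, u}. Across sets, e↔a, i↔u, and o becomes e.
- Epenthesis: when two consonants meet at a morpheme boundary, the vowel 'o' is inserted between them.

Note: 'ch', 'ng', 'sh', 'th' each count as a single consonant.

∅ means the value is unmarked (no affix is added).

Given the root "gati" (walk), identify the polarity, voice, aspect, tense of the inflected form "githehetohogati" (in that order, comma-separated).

Segment: gu-thoh-et-h-gati.
polarity: h- → negative.
voice: et- → reflexive.
aspect: thoh- → imperfective.
tense: gu- → future.

negative, reflexive, imperfective, future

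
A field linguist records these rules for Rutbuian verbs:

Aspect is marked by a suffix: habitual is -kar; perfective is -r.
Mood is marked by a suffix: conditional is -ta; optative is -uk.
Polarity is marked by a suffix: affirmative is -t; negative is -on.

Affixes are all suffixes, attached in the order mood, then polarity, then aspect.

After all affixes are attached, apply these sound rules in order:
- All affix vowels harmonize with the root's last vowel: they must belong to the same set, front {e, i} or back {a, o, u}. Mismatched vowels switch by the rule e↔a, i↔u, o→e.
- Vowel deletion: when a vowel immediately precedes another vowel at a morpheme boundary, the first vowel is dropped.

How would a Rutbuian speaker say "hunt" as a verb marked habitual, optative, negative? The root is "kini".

kinikenker

Attach mood optative -uk → kiniuk.
Attach polarity negative -on → kiniukon.
Attach aspect habitual -kar → kiniukonkar.
Apply vowel harmony: kiniukonkar → kiniikenker.
Apply vowel deletion: kiniikenker → kinikenker.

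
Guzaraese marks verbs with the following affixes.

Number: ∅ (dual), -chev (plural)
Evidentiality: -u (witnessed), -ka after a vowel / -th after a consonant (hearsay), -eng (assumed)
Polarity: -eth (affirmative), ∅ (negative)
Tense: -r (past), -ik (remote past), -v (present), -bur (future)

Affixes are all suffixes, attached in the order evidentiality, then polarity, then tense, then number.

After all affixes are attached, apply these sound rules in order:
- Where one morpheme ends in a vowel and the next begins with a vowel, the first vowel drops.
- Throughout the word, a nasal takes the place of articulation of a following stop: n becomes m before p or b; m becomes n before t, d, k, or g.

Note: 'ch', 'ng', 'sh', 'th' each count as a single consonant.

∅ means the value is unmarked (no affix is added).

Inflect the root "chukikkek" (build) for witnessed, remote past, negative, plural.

Attach evidentiality witnessed -u → chukikkeku.
polarity = negative: zero marking, form stays chukikkeku.
Attach tense remote past -ik → chukikkekuik.
Attach number plural -chev → chukikkekuikchev.
Apply vowel deletion: chukikkekuikchev → chukikkekikchev.
Nasal assimilation: no change.

chukikkekikchev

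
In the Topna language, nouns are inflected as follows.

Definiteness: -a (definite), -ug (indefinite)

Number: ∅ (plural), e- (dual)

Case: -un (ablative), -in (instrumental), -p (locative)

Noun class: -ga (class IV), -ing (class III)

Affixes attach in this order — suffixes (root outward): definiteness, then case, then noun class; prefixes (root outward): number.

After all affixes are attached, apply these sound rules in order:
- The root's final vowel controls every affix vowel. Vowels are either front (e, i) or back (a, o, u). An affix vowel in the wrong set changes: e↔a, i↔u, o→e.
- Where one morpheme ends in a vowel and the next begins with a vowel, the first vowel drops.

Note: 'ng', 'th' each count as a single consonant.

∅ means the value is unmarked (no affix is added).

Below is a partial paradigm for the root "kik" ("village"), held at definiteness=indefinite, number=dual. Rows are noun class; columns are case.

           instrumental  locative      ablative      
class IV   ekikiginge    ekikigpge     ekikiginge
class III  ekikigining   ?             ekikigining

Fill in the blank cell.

ekikigping

Attach definiteness indefinite -ug → kikug.
Attach case locative -p → kikugp.
Attach noun class class III -ing → kikugping.
Attach number dual e- → ekikugping.
Apply vowel harmony: ekikugping → ekikigping.
Vowel deletion: no change.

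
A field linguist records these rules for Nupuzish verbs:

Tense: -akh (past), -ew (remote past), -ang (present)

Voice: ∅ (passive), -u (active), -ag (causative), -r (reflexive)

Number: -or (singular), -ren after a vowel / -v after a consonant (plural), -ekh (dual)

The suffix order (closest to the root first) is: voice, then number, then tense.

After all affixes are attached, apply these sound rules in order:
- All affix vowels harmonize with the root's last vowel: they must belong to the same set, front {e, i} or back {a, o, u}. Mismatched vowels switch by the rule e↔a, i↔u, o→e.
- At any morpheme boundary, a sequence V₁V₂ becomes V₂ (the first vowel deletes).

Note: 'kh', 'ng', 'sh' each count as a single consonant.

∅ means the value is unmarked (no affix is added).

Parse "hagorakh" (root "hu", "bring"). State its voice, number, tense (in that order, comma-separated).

causative, singular, past

Segment: hu-ag-or-akh.
voice: -ag → causative.
number: -or → singular.
tense: -akh → past.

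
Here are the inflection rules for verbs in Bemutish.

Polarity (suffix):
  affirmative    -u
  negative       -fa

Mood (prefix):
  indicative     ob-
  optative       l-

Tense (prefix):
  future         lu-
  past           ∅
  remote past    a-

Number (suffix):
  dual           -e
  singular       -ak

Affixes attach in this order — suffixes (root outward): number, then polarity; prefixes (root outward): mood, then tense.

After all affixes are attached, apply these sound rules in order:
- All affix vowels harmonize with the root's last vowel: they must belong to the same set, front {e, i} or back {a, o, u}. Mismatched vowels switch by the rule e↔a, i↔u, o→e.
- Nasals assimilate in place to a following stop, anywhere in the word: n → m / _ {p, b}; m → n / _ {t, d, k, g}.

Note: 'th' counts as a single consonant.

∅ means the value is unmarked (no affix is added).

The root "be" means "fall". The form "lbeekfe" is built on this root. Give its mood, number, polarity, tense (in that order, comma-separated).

Segment: l-be-ak-fa.
mood: l- → optative.
number: -ak → singular.
polarity: -fa → negative.
tense: ∅ → past.

optative, singular, negative, past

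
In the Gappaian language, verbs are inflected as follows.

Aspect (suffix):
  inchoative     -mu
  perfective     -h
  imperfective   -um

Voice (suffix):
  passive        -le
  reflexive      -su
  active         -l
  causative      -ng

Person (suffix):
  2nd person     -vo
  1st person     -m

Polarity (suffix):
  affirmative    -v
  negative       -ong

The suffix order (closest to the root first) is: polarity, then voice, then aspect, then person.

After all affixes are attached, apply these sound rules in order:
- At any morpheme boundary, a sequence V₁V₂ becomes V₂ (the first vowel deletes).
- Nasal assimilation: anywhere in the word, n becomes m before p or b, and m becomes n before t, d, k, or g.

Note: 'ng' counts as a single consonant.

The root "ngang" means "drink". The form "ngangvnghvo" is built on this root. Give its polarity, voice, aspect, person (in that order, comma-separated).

Segment: ngang-v-ng-h-vo.
polarity: -v → affirmative.
voice: -ng → causative.
aspect: -h → perfective.
person: -vo → 2nd person.

affirmative, causative, perfective, 2nd person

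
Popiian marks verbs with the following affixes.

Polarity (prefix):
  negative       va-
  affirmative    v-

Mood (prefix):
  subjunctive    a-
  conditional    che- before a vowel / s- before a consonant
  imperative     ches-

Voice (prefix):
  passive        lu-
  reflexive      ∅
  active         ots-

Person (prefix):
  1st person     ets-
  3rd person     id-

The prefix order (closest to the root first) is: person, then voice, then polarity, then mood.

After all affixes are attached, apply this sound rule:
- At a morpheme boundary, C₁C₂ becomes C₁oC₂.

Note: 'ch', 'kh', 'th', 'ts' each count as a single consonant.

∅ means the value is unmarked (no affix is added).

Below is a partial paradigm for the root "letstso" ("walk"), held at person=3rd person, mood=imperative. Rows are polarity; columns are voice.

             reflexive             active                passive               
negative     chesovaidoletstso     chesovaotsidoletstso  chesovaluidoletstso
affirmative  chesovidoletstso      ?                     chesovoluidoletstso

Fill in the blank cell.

chesovotsidoletstso

Attach person 3rd person id- → idletstso.
Attach voice active ots- → otsidletstso.
Attach polarity affirmative v- → votsidletstso.
Attach mood imperative ches- → chesvotsidletstso.
Apply epenthesis: chesvotsidletstso → chesovotsidoletstso.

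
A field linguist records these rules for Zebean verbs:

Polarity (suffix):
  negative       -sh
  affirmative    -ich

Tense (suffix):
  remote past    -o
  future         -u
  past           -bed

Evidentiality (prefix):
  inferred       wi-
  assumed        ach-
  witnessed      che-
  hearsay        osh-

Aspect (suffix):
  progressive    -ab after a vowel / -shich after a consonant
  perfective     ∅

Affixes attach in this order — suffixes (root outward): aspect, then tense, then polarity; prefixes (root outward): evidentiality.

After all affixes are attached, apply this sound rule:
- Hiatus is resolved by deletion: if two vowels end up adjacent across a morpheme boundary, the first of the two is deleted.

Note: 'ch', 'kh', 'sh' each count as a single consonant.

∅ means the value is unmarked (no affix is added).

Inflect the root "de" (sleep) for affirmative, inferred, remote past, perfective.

Attach evidentiality inferred wi- → wide.
aspect = perfective: zero marking, form stays wide.
Attach tense remote past -o → wideo.
Attach polarity affirmative -ich → wideoich.
Apply vowel deletion: wideoich → widich.

widich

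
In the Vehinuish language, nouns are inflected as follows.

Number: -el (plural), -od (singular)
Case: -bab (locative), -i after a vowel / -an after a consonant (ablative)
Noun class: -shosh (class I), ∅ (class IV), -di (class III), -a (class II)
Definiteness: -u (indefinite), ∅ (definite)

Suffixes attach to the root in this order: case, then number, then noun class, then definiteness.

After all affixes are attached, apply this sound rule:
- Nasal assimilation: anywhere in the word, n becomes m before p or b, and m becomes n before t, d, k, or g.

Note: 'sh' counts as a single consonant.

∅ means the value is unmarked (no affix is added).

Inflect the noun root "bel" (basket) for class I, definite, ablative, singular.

belanodshosh

Attach case ablative -an (after consonant 'l') → belan.
Attach number singular -od → belanod.
Attach noun class class I -shosh → belanodshosh.
definiteness = definite: zero marking, form stays belanodshosh.
Nasal assimilation: no change.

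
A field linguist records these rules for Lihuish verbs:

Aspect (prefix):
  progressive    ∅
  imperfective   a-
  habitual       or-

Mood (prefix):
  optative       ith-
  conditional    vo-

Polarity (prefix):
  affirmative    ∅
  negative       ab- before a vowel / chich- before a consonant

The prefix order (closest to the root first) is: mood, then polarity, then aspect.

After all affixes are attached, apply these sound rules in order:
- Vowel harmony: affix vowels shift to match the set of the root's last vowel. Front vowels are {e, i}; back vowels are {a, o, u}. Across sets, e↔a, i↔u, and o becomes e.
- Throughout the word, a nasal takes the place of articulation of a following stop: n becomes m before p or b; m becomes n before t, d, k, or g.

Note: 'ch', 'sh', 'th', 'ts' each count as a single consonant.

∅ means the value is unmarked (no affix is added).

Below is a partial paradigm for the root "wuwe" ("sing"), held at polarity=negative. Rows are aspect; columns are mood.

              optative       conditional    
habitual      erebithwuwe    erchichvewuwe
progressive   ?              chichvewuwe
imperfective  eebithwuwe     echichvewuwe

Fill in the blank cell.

Attach mood optative ith- → ithwuwe.
Attach polarity negative ab- (before vowel 'i') → abithwuwe.
aspect = progressive: zero marking, form stays abithwuwe.
Apply vowel harmony: abithwuwe → ebithwuwe.
Nasal assimilation: no change.

ebithwuwe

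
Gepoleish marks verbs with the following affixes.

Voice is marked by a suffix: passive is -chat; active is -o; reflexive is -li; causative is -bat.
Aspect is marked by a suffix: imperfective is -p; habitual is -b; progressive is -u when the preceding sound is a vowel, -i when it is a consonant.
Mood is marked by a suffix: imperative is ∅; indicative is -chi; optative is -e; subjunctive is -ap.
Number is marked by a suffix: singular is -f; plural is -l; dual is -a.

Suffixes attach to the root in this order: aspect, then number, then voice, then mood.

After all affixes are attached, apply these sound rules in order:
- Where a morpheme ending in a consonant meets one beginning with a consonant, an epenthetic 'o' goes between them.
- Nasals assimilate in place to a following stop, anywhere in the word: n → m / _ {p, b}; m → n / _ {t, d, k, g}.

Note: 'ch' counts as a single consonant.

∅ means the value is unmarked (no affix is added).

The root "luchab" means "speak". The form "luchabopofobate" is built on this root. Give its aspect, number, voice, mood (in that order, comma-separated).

Segment: luchab-p-f-bat-e.
aspect: -p → imperfective.
number: -f → singular.
voice: -bat → causative.
mood: -e → optative.

imperfective, singular, causative, optative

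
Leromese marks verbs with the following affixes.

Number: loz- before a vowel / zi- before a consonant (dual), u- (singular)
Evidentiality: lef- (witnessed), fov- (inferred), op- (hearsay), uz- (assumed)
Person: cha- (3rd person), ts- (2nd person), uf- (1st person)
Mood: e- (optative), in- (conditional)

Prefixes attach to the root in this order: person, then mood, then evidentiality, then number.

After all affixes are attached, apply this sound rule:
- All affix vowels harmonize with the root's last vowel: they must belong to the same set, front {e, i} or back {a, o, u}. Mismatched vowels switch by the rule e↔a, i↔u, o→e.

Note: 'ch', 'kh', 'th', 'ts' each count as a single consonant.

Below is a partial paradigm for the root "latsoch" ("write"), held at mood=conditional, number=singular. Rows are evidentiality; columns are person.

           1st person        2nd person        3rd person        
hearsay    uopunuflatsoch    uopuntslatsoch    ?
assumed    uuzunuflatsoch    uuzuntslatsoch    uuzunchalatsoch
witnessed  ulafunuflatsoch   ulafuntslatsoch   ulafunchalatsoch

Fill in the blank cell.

Attach person 3rd person cha- → chalatsoch.
Attach mood conditional in- → inchalatsoch.
Attach evidentiality hearsay op- → opinchalatsoch.
Attach number singular u- → uopinchalatsoch.
Apply vowel harmony: uopinchalatsoch → uopunchalatsoch.

uopunchalatsoch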